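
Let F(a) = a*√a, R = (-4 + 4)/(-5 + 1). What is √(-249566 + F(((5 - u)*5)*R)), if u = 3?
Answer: I*√249566 ≈ 499.57*I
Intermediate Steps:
R = 0 (R = 0/(-4) = 0*(-¼) = 0)
F(a) = a^(3/2)
√(-249566 + F(((5 - u)*5)*R)) = √(-249566 + (((5 - 1*3)*5)*0)^(3/2)) = √(-249566 + (((5 - 3)*5)*0)^(3/2)) = √(-249566 + ((2*5)*0)^(3/2)) = √(-249566 + (10*0)^(3/2)) = √(-249566 + 0^(3/2)) = √(-249566 + 0) = √(-249566) = I*√249566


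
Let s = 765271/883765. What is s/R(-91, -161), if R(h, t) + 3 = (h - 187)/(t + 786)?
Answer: -95658875/380549209 ≈ -0.25137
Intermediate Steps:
s = 765271/883765 (s = 765271*(1/883765) = 765271/883765 ≈ 0.86592)
R(h, t) = -3 + (-187 + h)/(786 + t) (R(h, t) = -3 + (h - 187)/(t + 786) = -3 + (-187 + h)/(786 + t))
s/R(-91, -161) = 765271/(883765*(((-2545 - 91 - 3*(-161))/(786 - 161)))) = 765271/(883765*(((-2545 - 91 + 483)/625))) = 765271/(883765*(((1/625)*(-2153)))) = 765271/(883765*(-2153/625)) = (765271/883765)*(-625/2153) = -95658875/380549209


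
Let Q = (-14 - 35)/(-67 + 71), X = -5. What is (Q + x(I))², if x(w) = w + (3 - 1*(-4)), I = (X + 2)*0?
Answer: 441/16 ≈ 27.563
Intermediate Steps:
I = 0 (I = (-5 + 2)*0 = -3*0 = 0)
x(w) = 7 + w (x(w) = w + (3 + 4) = w + 7 = 7 + w)
Q = -49/4 ≈ -12.250
(Q + x(I))² = (-49/4 + (7 + 0))² = (-49/4 + 7)² = (-21/4)² = 441/16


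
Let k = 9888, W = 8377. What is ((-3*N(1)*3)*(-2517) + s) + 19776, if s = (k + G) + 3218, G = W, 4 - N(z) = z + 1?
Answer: 86565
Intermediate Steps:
N(z) = 3 - z (N(z) = 4 - (z + 1) = 4 - (1 + z) = 4 + (-1 - z) = 3 - z)
G = 8377
s = 21483 (s = (9888 + 8377) + 3218 = 18265 + 3218 = 21483)
((-3*N(1)*3)*(-2517) + s) + 19776 = ((-3*(3 - 1*1)*3)*(-2517) + 21483) + 19776 = ((-3*(3 - 1)*3)*(-2517) + 21483) + 19776 = ((-3*2*3)*(-2517) + 21483) + 19776 = (-6*3*(-2517) + 21483) + 19776 = (-18*(-2517) + 21483) + 19776 = (45306 + 21483) + 19776 = 66789 + 19776 = 86565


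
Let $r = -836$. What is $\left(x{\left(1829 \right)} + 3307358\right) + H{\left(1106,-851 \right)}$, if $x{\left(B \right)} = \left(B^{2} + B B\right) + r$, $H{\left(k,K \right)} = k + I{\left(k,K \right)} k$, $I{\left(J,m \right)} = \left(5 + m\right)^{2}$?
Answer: $801580006$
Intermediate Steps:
$H{\left(k,K \right)} = k + k \left(5 + K\right)^{2}$ ($H{\left(k,K \right)} = k + \left(5 + K\right)^{2} k = k + k \left(5 + K\right)^{2}$)
$x{\left(B \right)} = -836 + 2 B^{2}$ ($x{\left(B \right)} = \left(B^{2} + B B\right) - 836 = \left(B^{2} + B^{2}\right) - 836 = 2 B^{2} - 836 = -836 + 2 B^{2}$)
$\left(x{\left(1829 \right)} + 3307358\right) + H{\left(1106,-851 \right)} = \left(\left(-836 + 2 \cdot 1829^{2}\right) + 3307358\right) + 1106 \left(1 + \left(5 - 851\right)^{2}\right) = \left(\left(-836 + 2 \cdot 3345241\right) + 3307358\right) + 1106 \left(1 + \left(-846\right)^{2}\right) = \left(\left(-836 + 6690482\right) + 3307358\right) + 1106 \left(1 + 715716\right) = \left(6689646 + 3307358\right) + 1106 \cdot 715717 = 9997004 + 791583002 = 801580006$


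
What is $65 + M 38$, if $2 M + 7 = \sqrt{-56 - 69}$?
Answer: $-68 + 95 i \sqrt{5} \approx -68.0 + 212.43 i$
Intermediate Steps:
$M = - \frac{7}{2} + \frac{5 i \sqrt{5}}{2}$ ($M = - \frac{7}{2} + \frac{\sqrt{-56 - 69}}{2} = - \frac{7}{2} + \frac{\sqrt{-125}}{2} = - \frac{7}{2} + \frac{5 i \sqrt{5}}{2} \approx -3.5 + 5.5902 i$)
$65 + M 38 = 65 + \left(- \frac{7}{2} + \frac{5 i \sqrt{5}}{2}\right) 38 = 65 - \left(133 - 95 i \sqrt{5}\right) = -68 + 95 i \sqrt{5}$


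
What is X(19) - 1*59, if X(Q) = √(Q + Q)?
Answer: -59 + √38 ≈ -52.836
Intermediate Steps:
X(Q) = √2*√Q (X(Q) = √(2*Q) = √2*√Q)
X(19) - 1*59 = √2*√19 - 1*59 = √38 - 59 = -59 + √38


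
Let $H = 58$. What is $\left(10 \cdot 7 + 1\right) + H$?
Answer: $129$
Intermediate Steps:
$\left(10 \cdot 7 + 1\right) + H = \left(10 \cdot 7 + 1\right) + 58 = \left(70 + 1\right) + 58 = 71 + 58 = 129$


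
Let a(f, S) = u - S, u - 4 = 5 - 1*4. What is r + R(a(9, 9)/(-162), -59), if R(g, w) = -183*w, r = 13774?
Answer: 24571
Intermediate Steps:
u = 5 (u = 4 + (5 - 1*4) = 4 + (5 - 4) = 4 + 1 = 5)
a(f, S) = 5 - S
r + R(a(9, 9)/(-162), -59) = 13774 - 183*(-59) = 13774 + 10797 = 24571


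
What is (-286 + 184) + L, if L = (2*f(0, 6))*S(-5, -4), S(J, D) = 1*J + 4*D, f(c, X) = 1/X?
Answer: -109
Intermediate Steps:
S(J, D) = J + 4*D
L = -7 (L = (2/6)*(-5 + 4*(-4)) = (2*(⅙))*(-5 - 16) = (⅓)*(-21) = -7)
(-286 + 184) + L = (-286 + 184) - 7 = -102 - 7 = -109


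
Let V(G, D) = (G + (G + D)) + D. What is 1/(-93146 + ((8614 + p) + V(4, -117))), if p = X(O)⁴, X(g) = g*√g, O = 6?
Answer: -1/38102 ≈ -2.6245e-5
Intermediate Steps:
X(g) = g^(3/2)
p = 46656 (p = (6^(3/2))⁴ = (6*√6)⁴ = 46656)
V(G, D) = 2*D + 2*G (V(G, D) = (G + (D + G)) + D = (D + 2*G) + D = 2*D + 2*G)
1/(-93146 + ((8614 + p) + V(4, -117))) = 1/(-93146 + ((8614 + 46656) + (2*(-117) + 2*4))) = 1/(-93146 + (55270 + (-234 + 8))) = 1/(-93146 + (55270 - 226)) = 1/(-93146 + 55044) = 1/(-38102) = -1/38102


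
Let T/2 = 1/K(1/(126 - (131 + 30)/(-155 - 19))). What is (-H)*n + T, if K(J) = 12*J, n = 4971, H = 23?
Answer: -119341567/1044 ≈ -1.1431e+5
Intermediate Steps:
T = 22085/1044 (T = 2/((12/(126 - (131 + 30)/(-155 - 19)))) = 2/((12/(126 - 161/(-174)))) = 2/((12/(126 - 161*(-1)/174))) = 2/((12/(126 - 1*(-161/174)))) = 2/((12/(126 + 161/174))) = 2/((12/(22085/174))) = 2/((12*(174/22085))) = 2/(2088/22085) = 2*(22085/2088) = 22085/1044 ≈ 21.154)
(-H)*n + T = -1*23*4971 + 22085/1044 = -23*4971 + 22085/1044 = -114333 + 22085/1044 = -119341567/1044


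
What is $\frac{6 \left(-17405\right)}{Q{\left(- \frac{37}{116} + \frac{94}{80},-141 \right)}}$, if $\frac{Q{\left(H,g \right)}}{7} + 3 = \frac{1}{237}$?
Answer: $\frac{2474991}{497} \approx 4979.9$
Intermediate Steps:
$Q{\left(H,g \right)} = - \frac{4970}{237}$ ($Q{\left(H,g \right)} = -21 + \frac{7}{237} = - \frac{4970}{237}$)
$\frac{6 \left(-17405\right)}{Q{\left(- \frac{37}{116} + \frac{94}{80},-141 \right)}} = \frac{6 \left(-17405\right)}{- \frac{4970}{237}} = \left(-104430\right) \left(- \frac{237}{4970}\right) = \frac{2474991}{497}$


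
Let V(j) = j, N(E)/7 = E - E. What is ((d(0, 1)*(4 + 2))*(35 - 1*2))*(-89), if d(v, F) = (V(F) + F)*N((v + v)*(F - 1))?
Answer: 0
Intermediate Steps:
N(E) = 0 (N(E) = 7*(E - E) = 7*0 = 0)
d(v, F) = 0 (d(v, F) = (F + F)*0 = (2*F)*0 = 0)
((d(0, 1)*(4 + 2))*(35 - 1*2))*(-89) = ((0*(4 + 2))*(35 - 1*2))*(-89) = ((0*6)*(35 - 2))*(-89) = (0*33)*(-89) = 0*(-89) = 0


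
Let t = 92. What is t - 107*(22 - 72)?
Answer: 5442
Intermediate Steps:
t - 107*(22 - 72) = 92 - 107*(22 - 72) = 92 - 107*(-50) = 92 + 5350 = 5442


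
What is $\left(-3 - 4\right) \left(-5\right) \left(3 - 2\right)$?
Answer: $35$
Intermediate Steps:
$\left(-3 - 4\right) \left(-5\right) \left(3 - 2\right) = \left(-3 - 4\right) \left(-5\right) 1 = \left(-7\right) \left(-5\right) 1 = 35 \cdot 1 = 35$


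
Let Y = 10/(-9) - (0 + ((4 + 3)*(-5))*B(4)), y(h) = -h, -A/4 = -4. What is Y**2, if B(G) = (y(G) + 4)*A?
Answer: 100/81 ≈ 1.2346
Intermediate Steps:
A = 16 (A = -4*(-4) = 16)
B(G) = 64 - 16*G (B(G) = (-G + 4)*16 = (4 - G)*16 = 64 - 16*G)
Y = -10/9 (Y = 10/(-9) - (0 + ((4 + 3)*(-5))*(64 - 16*4)) = 10*(-1/9) - (0 + (7*(-5))*(64 - 64)) = -10/9 - (0 - 35*0) = -10/9 - (0 + 0) = -10/9 - 1*0 = -10/9 + 0 = -10/9 ≈ -1.1111)
Y**2 = (-10/9)**2 = 100/81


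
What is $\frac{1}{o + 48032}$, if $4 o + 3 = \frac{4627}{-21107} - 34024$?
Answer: $\frac{21107}{834258295} \approx 2.53 \cdot 10^{-5}$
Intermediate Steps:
$o = - \frac{179553129}{21107}$ ($o = - \frac{3}{4} + \frac{\frac{4627}{-21107} - 34024}{4} = - \frac{3}{4} + \frac{4627 \left(- \frac{1}{21107}\right) - 34024}{4} = - \frac{3}{4} + \frac{- \frac{4627}{21107} - 34024}{4} = - \frac{3}{4} + \frac{1}{4} \left(- \frac{718149195}{21107}\right) = - \frac{3}{4} - \frac{718149195}{84428} = - \frac{179553129}{21107} \approx -8506.8$)
$\frac{1}{o + 48032} = \frac{1}{- \frac{179553129}{21107} + 48032} = \frac{1}{\frac{834258295}{21107}} = \frac{21107}{834258295}$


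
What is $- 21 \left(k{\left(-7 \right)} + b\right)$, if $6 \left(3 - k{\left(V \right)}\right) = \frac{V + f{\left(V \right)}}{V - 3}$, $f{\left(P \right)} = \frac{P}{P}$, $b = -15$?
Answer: $\frac{2541}{10} \approx 254.1$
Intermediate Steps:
$f{\left(P \right)} = 1$
$k{\left(V \right)} = 3 - \frac{1 + V}{6 \left(-3 + V\right)}$ ($k{\left(V \right)} = 3 - \frac{\left(V + 1\right) \frac{1}{V - 3}}{6} = 3 - \frac{\left(1 + V\right) \frac{1}{-3 + V}}{6} = 3 - \frac{\frac{1}{-3 + V} \left(1 + V\right)}{6} = 3 - \frac{1 + V}{6 \left(-3 + V\right)}$)
$- 21 \left(k{\left(-7 \right)} + b\right) = - 21 \left(\frac{-55 + 17 \left(-7\right)}{6 \left(-3 - 7\right)} - 15\right) = - 21 \left(\frac{-55 - 119}{6 \left(-10\right)} - 15\right) = - 21 \left(\frac{1}{6} \left(- \frac{1}{10}\right) \left(-174\right) - 15\right) = - 21 \left(\frac{29}{10} - 15\right) = \left(-21\right) \left(- \frac{121}{10}\right) = \frac{2541}{10}$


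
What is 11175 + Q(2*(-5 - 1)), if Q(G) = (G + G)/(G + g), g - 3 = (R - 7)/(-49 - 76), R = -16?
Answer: 6158925/551 ≈ 11178.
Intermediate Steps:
g = 398/125 (g = 3 + (-16 - 7)/(-49 - 76) = 3 - 23/(-125) = 3 - 23*(-1/125) = 3 + 23/125 = 398/125 ≈ 3.1840)
Q(G) = 2*G/(398/125 + G) (Q(G) = (G + G)/(G + 398/125) = (2*G)/(398/125 + G) = 2*G/(398/125 + G))
11175 + Q(2*(-5 - 1)) = 11175 + 250*(2*(-5 - 1))/(398 + 125*(2*(-5 - 1))) = 11175 + 250*(2*(-6))/(398 + 125*(2*(-6))) = 11175 + 250*(-12)/(398 + 125*(-12)) = 11175 + 250*(-12)/(398 - 1500) = 11175 + 250*(-12)/(-1102) = 11175 + 250*(-12)*(-1/1102) = 11175 + 1500/551 = 6158925/551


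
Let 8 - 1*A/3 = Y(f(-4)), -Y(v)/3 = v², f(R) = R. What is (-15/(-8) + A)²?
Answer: 1846881/64 ≈ 28858.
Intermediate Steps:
Y(v) = -3*v²
A = 168 (A = 24 - (-9)*(-4)² = 24 - (-9)*16 = 24 - 3*(-48) = 24 + 144 = 168)
(-15/(-8) + A)² = (-15/(-8) + 168)² = (-15*(-⅛) + 168)² = (15/8 + 168)² = (1359/8)² = 1846881/64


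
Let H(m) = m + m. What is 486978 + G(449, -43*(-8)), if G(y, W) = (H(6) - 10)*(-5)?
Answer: 486968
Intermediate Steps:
H(m) = 2*m
G(y, W) = -10 (G(y, W) = (2*6 - 10)*(-5) = (12 - 10)*(-5) = 2*(-5) = -10)
486978 + G(449, -43*(-8)) = 486978 - 10 = 486968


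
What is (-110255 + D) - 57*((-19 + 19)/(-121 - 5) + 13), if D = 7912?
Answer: -103084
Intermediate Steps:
(-110255 + D) - 57*((-19 + 19)/(-121 - 5) + 13) = (-110255 + 7912) - 57*((-19 + 19)/(-121 - 5) + 13) = -102343 - 57*(0/(-126) + 13) = -102343 - 57*(0*(-1/126) + 13) = -102343 - 57*(0 + 13) = -102343 - 57*13 = -102343 - 741 = -103084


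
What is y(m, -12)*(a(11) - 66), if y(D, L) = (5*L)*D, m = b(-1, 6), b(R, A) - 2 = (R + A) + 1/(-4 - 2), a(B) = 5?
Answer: 25010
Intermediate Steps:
b(R, A) = 11/6 + A + R (b(R, A) = 2 + ((R + A) + 1/(-4 - 2)) = 2 + ((A + R) + 1/(-6)) = 2 + ((A + R) - ⅙) = 2 + (-⅙ + A + R) = 11/6 + A + R)
m = 41/6 (m = 11/6 + 6 - 1 = 41/6 ≈ 6.8333)
y(D, L) = 5*D*L
y(m, -12)*(a(11) - 66) = (5*(41/6)*(-12))*(5 - 66) = -410*(-61) = 25010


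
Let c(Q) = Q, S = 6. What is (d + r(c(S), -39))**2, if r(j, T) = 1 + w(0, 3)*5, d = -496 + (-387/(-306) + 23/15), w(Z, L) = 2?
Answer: 60478121929/260100 ≈ 2.3252e+5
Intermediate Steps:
d = -251533/510 (d = -496 + (-387*(-1/306) + 23*(1/15)) = -496 + (43/34 + 23/15) = -496 + 1427/510 = -251533/510 ≈ -493.20)
r(j, T) = 11 (r(j, T) = 1 + 2*5 = 1 + 10 = 11)
(d + r(c(S), -39))**2 = (-251533/510 + 11)**2 = (-245923/510)**2 = 60478121929/260100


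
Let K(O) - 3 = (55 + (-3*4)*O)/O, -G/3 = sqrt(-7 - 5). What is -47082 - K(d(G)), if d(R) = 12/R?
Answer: -47073 + 55*I*sqrt(3)/2 ≈ -47073.0 + 47.631*I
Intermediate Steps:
G = -6*I*sqrt(3) (G = -3*sqrt(-7 - 5) = -6*I*sqrt(3) ≈ -10.392*I)
K(O) = 3 + (55 - 12*O)/O (K(O) = 3 + (55 + (-3*4)*O)/O = 3 + (55 - 12*O)/O)
-47082 - K(d(G)) = -47082 - (-9 + 55/((12/((-6*I*sqrt(3)))))) = -47082 - (-9 + 55/((12*(I*sqrt(3)/18)))) = -47082 - (-9 + 55/((2*I*sqrt(3)/3))) = -47082 - (-9 + 55*(-I*sqrt(3)/2)) = -47082 - (-9 - 55*I*sqrt(3)/2) = -47082 + (9 + 55*I*sqrt(3)/2) = -47073 + 55*I*sqrt(3)/2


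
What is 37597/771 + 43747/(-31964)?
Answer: 1168021571/24644244 ≈ 47.395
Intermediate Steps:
37597/771 + 43747/(-31964) = 37597*(1/771) + 43747*(-1/31964) = 37597/771 - 43747/31964 = 1168021571/24644244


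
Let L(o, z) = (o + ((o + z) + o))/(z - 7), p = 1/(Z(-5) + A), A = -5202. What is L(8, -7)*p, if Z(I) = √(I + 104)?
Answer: 4913/21047215 + 17*√11/126283290 ≈ 0.00023387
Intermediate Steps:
Z(I) = √(104 + I)
p = 1/(-5202 + 3*√11) (p = 1/(√(104 - 5) - 5202) = 1/(√99 - 5202) = 1/(3*√11 - 5202) = 1/(-5202 + 3*√11) ≈ -0.00019260)
L(o, z) = (z + 3*o)/(-7 + z) (L(o, z) = (o + (z + 2*o))/(-7 + z) = (z + 3*o)/(-7 + z))
L(8, -7)*p = ((-7 + 3*8)/(-7 - 7))*(-578/3006745 - √11/9020235) = ((-7 + 24)/(-14))*(-578/3006745 - √11/9020235) = (-1/14*17)*(-578/3006745 - √11/9020235) = -17*(-578/3006745 - √11/9020235)/14 = 4913/21047215 + 17*√11/126283290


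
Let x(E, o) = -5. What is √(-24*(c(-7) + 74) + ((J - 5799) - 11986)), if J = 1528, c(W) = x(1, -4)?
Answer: I*√17913 ≈ 133.84*I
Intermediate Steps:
c(W) = -5
√(-24*(c(-7) + 74) + ((J - 5799) - 11986)) = √(-24*(-5 + 74) + ((1528 - 5799) - 11986)) = √(-24*69 + (-4271 - 11986)) = √(-1656 - 16257) = √(-17913) = I*√17913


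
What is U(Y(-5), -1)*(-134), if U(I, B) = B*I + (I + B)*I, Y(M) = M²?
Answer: -77050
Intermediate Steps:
U(I, B) = B*I + I*(B + I) (U(I, B) = B*I + (B + I)*I = B*I + I*(B + I))
U(Y(-5), -1)*(-134) = ((-5)²*((-5)² + 2*(-1)))*(-134) = (25*(25 - 2))*(-134) = (25*23)*(-134) = 575*(-134) = -77050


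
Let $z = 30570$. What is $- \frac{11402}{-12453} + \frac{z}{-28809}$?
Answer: $- \frac{5800888}{39862053} \approx -0.14552$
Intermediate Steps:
$- \frac{11402}{-12453} + \frac{z}{-28809} = - \frac{11402}{-12453} + \frac{30570}{-28809} = \left(-11402\right) \left(- \frac{1}{12453}\right) + 30570 \left(- \frac{1}{28809}\right) = \frac{11402}{12453} - \frac{10190}{9603} = - \frac{5800888}{39862053}$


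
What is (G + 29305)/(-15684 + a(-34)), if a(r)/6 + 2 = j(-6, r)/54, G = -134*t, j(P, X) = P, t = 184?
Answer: -13947/47090 ≈ -0.29618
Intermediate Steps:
G = -24656 (G = -134*184 = -24656)
a(r) = -38/3 (a(r) = -12 + 6*(-6/54) = -12 + 6*(-6*1/54) = -12 + 6*(-⅑) = -12 - ⅔ = -38/3)
(G + 29305)/(-15684 + a(-34)) = (-24656 + 29305)/(-15684 - 38/3) = 4649/(-47090/3) = 4649*(-3/47090) = -13947/47090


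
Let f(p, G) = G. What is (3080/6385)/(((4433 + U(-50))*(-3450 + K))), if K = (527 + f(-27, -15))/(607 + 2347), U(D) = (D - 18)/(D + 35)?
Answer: -974820/30936666837121 ≈ -3.1510e-8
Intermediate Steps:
U(D) = (-18 + D)/(35 + D)
K = 256/1477 (K = (527 - 15)/(607 + 2347) = 512/2954 = 512*(1/2954) = 256/1477 ≈ 0.17332)
(3080/6385)/(((4433 + U(-50))*(-3450 + K))) = (3080/6385)/(((4433 + (-18 - 50)/(35 - 50))*(-3450 + 256/1477))) = (3080*(1/6385))/(((4433 - 68/(-15))*(-5095394/1477))) = 616/(1277*(((4433 - 1/15*(-68))*(-5095394/1477)))) = 616/(1277*(((4433 + 68/15)*(-5095394/1477)))) = 616/(1277*(((66563/15)*(-5095394/1477)))) = 616/(1277*(-48452101546/3165)) = (616/1277)*(-3165/48452101546) = -974820/30936666837121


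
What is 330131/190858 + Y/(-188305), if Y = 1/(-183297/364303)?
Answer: 11394785815339609/6587605407429930 ≈ 1.7297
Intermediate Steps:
Y = -364303/183297 (Y = 1/(-183297*1/364303) = 1/(-183297/364303) = -364303/183297 ≈ -1.9875)
330131/190858 + Y/(-188305) = 330131/190858 - 364303/183297/(-188305) = 330131*(1/190858) - 364303/183297*(-1/188305) = 330131/190858 + 364303/34515741585 = 11394785815339609/6587605407429930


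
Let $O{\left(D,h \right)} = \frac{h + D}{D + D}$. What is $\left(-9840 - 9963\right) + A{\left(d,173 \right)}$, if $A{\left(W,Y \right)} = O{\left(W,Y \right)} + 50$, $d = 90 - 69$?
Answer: $- \frac{414716}{21} \approx -19748.0$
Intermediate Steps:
$O{\left(D,h \right)} = \frac{D + h}{2 D}$
$d = 21$
$A{\left(W,Y \right)} = 50 + \frac{W + Y}{2 W}$ ($A{\left(W,Y \right)} = \frac{W + Y}{2 W} + 50 = 50 + \frac{W + Y}{2 W}$)
$\left(-9840 - 9963\right) + A{\left(d,173 \right)} = \left(-9840 - 9963\right) + \frac{173 + 101 \cdot 21}{2 \cdot 21} = -19803 + \frac{1}{2} \cdot \frac{1}{21} \left(173 + 2121\right) = -19803 + \frac{1}{2} \cdot \frac{1}{21} \cdot 2294 = -19803 + \frac{1147}{21} = - \frac{414716}{21}$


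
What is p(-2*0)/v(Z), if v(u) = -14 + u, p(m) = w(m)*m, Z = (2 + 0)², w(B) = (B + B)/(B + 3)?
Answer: 0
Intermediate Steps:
w(B) = 2*B/(3 + B) (w(B) = (2*B)/(3 + B) = 2*B/(3 + B))
Z = 4 (Z = 2² = 4)
p(m) = 2*m²/(3 + m) (p(m) = (2*m/(3 + m))*m = 2*m²/(3 + m))
p(-2*0)/v(Z) = (2*(-2*0)²/(3 - 2*0))/(-14 + 4) = (2*0²/(3 + 0))/(-10) = (2*0/3)*(-⅒) = (2*0*(⅓))*(-⅒) = 0*(-⅒) = 0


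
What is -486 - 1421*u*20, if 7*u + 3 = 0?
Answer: 11694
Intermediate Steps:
u = -3/7 (u = -3/7 + (⅐)*0 = -3/7 + 0 = -3/7 ≈ -0.42857)
-486 - 1421*u*20 = -486 - (-609)*20 = -486 - 1421*(-60/7) = -486 + 12180 = 11694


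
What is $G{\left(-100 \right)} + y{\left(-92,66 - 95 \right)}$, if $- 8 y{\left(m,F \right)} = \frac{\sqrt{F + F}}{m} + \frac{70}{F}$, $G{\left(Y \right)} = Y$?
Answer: $- \frac{11565}{116} + \frac{i \sqrt{58}}{736} \approx -99.698 + 0.010348 i$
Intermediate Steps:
$y{\left(m,F \right)} = - \frac{35}{4 F} - \frac{\sqrt{2} \sqrt{F}}{8 m}$ ($y{\left(m,F \right)} = - \frac{\frac{\sqrt{F + F}}{m} + \frac{70}{F}}{8} = - \frac{\frac{\sqrt{2 F}}{m} + \frac{70}{F}}{8} = - \frac{\frac{\sqrt{2} \sqrt{F}}{m} + \frac{70}{F}}{8} = - \frac{\frac{70}{F} + \frac{\sqrt{2} \sqrt{F}}{m}}{8} = - \frac{35}{4 F} - \frac{\sqrt{2} \sqrt{F}}{8 m}$)
$G{\left(-100 \right)} + y{\left(-92,66 - 95 \right)} = -100 + \frac{\left(-70\right) \left(-92\right) - \sqrt{2} \left(66 - 95\right)^{\frac{3}{2}}}{8 \left(66 - 95\right) \left(-92\right)} = -100 + \frac{1}{8} \frac{1}{66 - 95} \left(- \frac{1}{92}\right) \left(6440 - \sqrt{2} \left(66 - 95\right)^{\frac{3}{2}}\right) = -100 + \frac{1}{8} \frac{1}{-29} \left(- \frac{1}{92}\right) \left(6440 - \sqrt{2} \left(-29\right)^{\frac{3}{2}}\right) = -100 + \frac{1}{8} \left(- \frac{1}{29}\right) \left(- \frac{1}{92}\right) \left(6440 - \sqrt{2} \left(- 29 i \sqrt{29}\right)\right) = -100 + \frac{1}{8} \left(- \frac{1}{29}\right) \left(- \frac{1}{92}\right) \left(6440 + 29 i \sqrt{58}\right) = -100 + \left(\frac{35}{116} + \frac{i \sqrt{58}}{736}\right) = - \frac{11565}{116} + \frac{i \sqrt{58}}{736}$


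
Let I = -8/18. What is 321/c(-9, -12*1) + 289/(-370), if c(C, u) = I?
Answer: -535043/740 ≈ -723.03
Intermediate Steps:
I = -4/9 (I = -8/18 = -1*4/9 = -4/9 ≈ -0.44444)
c(C, u) = -4/9
321/c(-9, -12*1) + 289/(-370) = 321/(-4/9) + 289/(-370) = 321*(-9/4) + 289*(-1/370) = -2889/4 - 289/370 = -535043/740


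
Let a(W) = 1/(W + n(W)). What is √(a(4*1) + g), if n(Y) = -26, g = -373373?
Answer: I*√180712554/22 ≈ 611.04*I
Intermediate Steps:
a(W) = 1/(-26 + W) (a(W) = 1/(W - 26) = 1/(-26 + W))
√(a(4*1) + g) = √(1/(-26 + 4*1) - 373373) = √(1/(-26 + 4) - 373373) = √(1/(-22) - 373373) = √(-1/22 - 373373) = √(-8214207/22) = I*√180712554/22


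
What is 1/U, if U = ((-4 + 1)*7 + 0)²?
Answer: 1/441 ≈ 0.0022676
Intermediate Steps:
U = 441 (U = (-3*7 + 0)² = (-21 + 0)² = (-21)² = 441)
1/U = 1/441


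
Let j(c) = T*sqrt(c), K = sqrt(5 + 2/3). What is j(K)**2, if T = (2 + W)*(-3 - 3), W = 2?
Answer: 192*sqrt(51) ≈ 1371.2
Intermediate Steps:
K = sqrt(51)/3 (K = sqrt(5 + 2*(1/3)) = sqrt(5 + 2/3) = sqrt(17/3) = sqrt(51)/3 ≈ 2.3805)
T = -24 (T = (2 + 2)*(-3 - 3) = 4*(-6) = -24)
j(c) = -24*sqrt(c)
j(K)**2 = (-24*3**(3/4)*17**(1/4)/3)**2 = (-8*3**(3/4)*17**(1/4))**2 = 192*sqrt(51)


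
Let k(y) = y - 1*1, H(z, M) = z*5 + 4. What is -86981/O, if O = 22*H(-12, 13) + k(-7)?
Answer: 86981/1240 ≈ 70.146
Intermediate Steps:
H(z, M) = 4 + 5*z (H(z, M) = 5*z + 4 = 4 + 5*z)
k(y) = -1 + y (k(y) = y - 1 = -1 + y)
O = -1240 (O = 22*(4 + 5*(-12)) + (-1 - 7) = 22*(4 - 60) - 8 = 22*(-56) - 8 = -1232 - 8 = -1240)
-86981/O = -86981/(-1240) = -86981*(-1/1240) = 86981/1240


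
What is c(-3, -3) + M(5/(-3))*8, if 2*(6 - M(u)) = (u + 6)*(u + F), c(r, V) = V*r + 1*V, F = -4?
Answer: 1370/9 ≈ 152.22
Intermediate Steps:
c(r, V) = V + V*r (c(r, V) = V*r + V = V + V*r)
M(u) = 6 - (-4 + u)*(6 + u)/2 (M(u) = 6 - (u + 6)*(u - 4)/2 = 6 - (6 + u)*(-4 + u)/2 = 6 - (-4 + u)*(6 + u)/2)
c(-3, -3) + M(5/(-3))*8 = -3*(1 - 3) + (18 - 5/(-3) - (5/(-3))²/2)*8 = -3*(-2) + (18 - 5*(-1)/3 - (5*(-⅓))²/2)*8 = 6 + (18 - 1*(-5/3) - (-5/3)²/2)*8 = 6 + (18 + 5/3 - ½*25/9)*8 = 6 + (18 + 5/3 - 25/18)*8 = 6 + (329/18)*8 = 6 + 1316/9 = 1370/9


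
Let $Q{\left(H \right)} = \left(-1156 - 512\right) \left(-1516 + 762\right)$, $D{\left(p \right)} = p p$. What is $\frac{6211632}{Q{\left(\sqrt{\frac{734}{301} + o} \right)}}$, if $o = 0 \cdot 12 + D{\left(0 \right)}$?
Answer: $\frac{1862}{377} \approx 4.939$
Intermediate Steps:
$D{\left(p \right)} = p^{2}$
$o = 0$ ($o = 0 \cdot 12 + 0^{2} = 0 + 0 = 0$)
$Q{\left(H \right)} = 1257672$ ($Q{\left(H \right)} = \left(-1668\right) \left(-754\right) = 1257672$)
$\frac{6211632}{Q{\left(\sqrt{\frac{734}{301} + o} \right)}} = \frac{6211632}{1257672} = 6211632 \cdot \frac{1}{1257672} = \frac{1862}{377}$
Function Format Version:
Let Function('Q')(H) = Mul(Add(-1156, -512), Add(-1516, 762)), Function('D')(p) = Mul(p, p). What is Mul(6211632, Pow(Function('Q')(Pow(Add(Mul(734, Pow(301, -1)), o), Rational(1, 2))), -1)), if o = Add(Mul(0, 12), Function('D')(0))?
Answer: Rational(1862, 377) ≈ 4.9390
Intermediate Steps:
Function('D')(p) = Pow(p, 2)
o = 0 (o = Add(Mul(0, 12), Pow(0, 2)) = Add(0, 0) = 0)
Function('Q')(H) = 1257672 (Function('Q')(H) = Mul(-1668, -754) = 1257672)
Mul(6211632, Pow(Function('Q')(Pow(Add(Mul(734, Pow(301, -1)), o), Rational(1, 2))), -1)) = Mul(6211632, Pow(1257672, -1)) = Mul(6211632, Rational(1, 1257672)) = Rational(1862, 377)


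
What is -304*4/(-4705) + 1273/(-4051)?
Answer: -1063449/19059955 ≈ -0.055795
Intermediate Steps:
-304*4/(-4705) + 1273/(-4051) = -1216*(-1/4705) + 1273*(-1/4051) = 1216/4705 - 1273/4051 = -1063449/19059955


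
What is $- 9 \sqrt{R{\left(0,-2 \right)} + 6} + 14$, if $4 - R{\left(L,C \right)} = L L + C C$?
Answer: $14 - 9 \sqrt{6} \approx -8.0454$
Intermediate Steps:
$R{\left(L,C \right)} = 4 - C^{2} - L^{2}$ ($R{\left(L,C \right)} = 4 - \left(L L + C C\right) = 4 - \left(L^{2} + C^{2}\right) = 4 - \left(C^{2} + L^{2}\right) = 4 - C^{2} - L^{2}$)
$- 9 \sqrt{R{\left(0,-2 \right)} + 6} + 14 = - 9 \sqrt{\left(4 - \left(-2\right)^{2} - 0^{2}\right) + 6} + 14 = - 9 \sqrt{\left(4 - 4 - 0\right) + 6} + 14 = - 9 \sqrt{\left(4 - 4 + 0\right) + 6} + 14 = - 9 \sqrt{0 + 6} + 14 = - 9 \sqrt{6} + 14 = 14 - 9 \sqrt{6}$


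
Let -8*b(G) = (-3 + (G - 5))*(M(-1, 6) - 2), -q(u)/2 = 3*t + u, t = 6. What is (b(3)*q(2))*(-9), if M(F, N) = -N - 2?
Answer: -2250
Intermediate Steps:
M(F, N) = -2 - N
q(u) = -36 - 2*u (q(u) = -2*(3*6 + u) = -2*(18 + u) = -36 - 2*u)
b(G) = -10 + 5*G/4 (b(G) = -(-3 + (G - 5))*((-2 - 1*6) - 2)/8 = -(-3 + (-5 + G))*((-2 - 6) - 2)/8 = -(-8 + G)*(-8 - 2)/8 = -(-8 + G)*(-10)/8 = -(80 - 10*G)/8 = -10 + 5*G/4)
(b(3)*q(2))*(-9) = ((-10 + (5/4)*3)*(-36 - 2*2))*(-9) = ((-10 + 15/4)*(-36 - 4))*(-9) = -25/4*(-40)*(-9) = 250*(-9) = -2250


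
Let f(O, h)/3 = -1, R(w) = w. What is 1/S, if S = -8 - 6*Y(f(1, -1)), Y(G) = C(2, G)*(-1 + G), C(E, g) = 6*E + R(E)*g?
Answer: 1/136 ≈ 0.0073529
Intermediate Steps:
f(O, h) = -3 (f(O, h) = 3*(-1) = -3)
C(E, g) = 6*E + E*g
Y(G) = (-1 + G)*(12 + 2*G) (Y(G) = (2*(6 + G))*(-1 + G) = (12 + 2*G)*(-1 + G) = (-1 + G)*(12 + 2*G))
S = 136 (S = -8 - 12*(-1 - 3)*(6 - 3) = -8 - 12*(-4)*3 = -8 - 6*(-24) = -8 + 144 = 136)
1/S = 1/136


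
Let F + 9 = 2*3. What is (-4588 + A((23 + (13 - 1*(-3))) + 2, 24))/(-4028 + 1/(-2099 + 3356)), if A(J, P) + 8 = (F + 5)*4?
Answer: 5767116/5063195 ≈ 1.1390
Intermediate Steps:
F = -3 (F = -9 + 2*3 = -9 + 6 = -3)
A(J, P) = 0 (A(J, P) = -8 + (-3 + 5)*4 = -8 + 2*4 = -8 + 8 = 0)
(-4588 + A((23 + (13 - 1*(-3))) + 2, 24))/(-4028 + 1/(-2099 + 3356)) = (-4588 + 0)/(-4028 + 1/(-2099 + 3356)) = -4588/(-4028 + 1/1257) = -4588/(-5063195/1257) = -4588*(-1257/5063195) = 5767116/5063195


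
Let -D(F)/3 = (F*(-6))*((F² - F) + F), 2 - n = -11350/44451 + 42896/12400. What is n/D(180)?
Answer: -41477831/3616373336400000 ≈ -1.1469e-8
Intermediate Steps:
n = -41477831/34449525 (n = 2 - (-11350/44451 + 42896/12400) = 2 - (-11350*1/44451 + 42896*(1/12400)) = 2 - (-11350/44451 + 2681/775) = 2 - 1*110376881/34449525 = 2 - 110376881/34449525 = -41477831/34449525 ≈ -1.2040)
D(F) = 18*F³ (D(F) = -3*F*(-6)*((F² - F) + F) = -3*(-6*F)*F² = -(-18)*F³ = 18*F³)
n/D(180) = -41477831/(34449525*(18*180³)) = -41477831/(34449525*(18*5832000)) = -41477831/34449525/104976000 = -41477831/34449525*1/104976000 = -41477831/3616373336400000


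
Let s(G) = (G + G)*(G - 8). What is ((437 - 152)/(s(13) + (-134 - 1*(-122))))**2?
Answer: 81225/13924 ≈ 5.8335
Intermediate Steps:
s(G) = 2*G*(-8 + G) (s(G) = (2*G)*(-8 + G) = 2*G*(-8 + G))
((437 - 152)/(s(13) + (-134 - 1*(-122))))**2 = ((437 - 152)/(2*13*(-8 + 13) + (-134 - 1*(-122))))**2 = (285/(2*13*5 + (-134 + 122)))**2 = (285/(130 - 12))**2 = (285/118)**2 = 81225/13924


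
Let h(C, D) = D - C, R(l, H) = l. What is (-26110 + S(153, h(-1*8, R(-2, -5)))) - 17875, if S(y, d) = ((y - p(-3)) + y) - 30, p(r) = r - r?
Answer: -43709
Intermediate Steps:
p(r) = 0
S(y, d) = -30 + 2*y (S(y, d) = ((y - 1*0) + y) - 30 = ((y + 0) + y) - 30 = (y + y) - 30 = 2*y - 30 = -30 + 2*y)
(-26110 + S(153, h(-1*8, R(-2, -5)))) - 17875 = (-26110 + (-30 + 2*153)) - 17875 = (-26110 + (-30 + 306)) - 17875 = (-26110 + 276) - 17875 = -25834 - 17875 = -43709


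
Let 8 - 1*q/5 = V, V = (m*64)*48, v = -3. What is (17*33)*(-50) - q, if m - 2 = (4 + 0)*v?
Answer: -181690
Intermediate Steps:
m = -10 (m = 2 + (4 + 0)*(-3) = 2 + 4*(-3) = 2 - 12 = -10)
V = -30720 (V = -10*64*48 = -640*48 = -30720)
q = 153640 (q = 40 - 5*(-30720) = 40 + 153600 = 153640)
(17*33)*(-50) - q = (17*33)*(-50) - 1*153640 = 561*(-50) - 153640 = -28050 - 153640 = -181690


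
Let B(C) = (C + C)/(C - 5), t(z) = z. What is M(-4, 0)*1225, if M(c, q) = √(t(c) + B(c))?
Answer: 2450*I*√7/3 ≈ 2160.7*I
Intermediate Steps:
B(C) = 2*C/(-5 + C) (B(C) = (2*C)/(-5 + C) = 2*C/(-5 + C))
M(c, q) = √(c + 2*c/(-5 + c))
M(-4, 0)*1225 = √(-4*(-3 - 4)/(-5 - 4))*1225 = √(-4*(-7)/(-9))*1225 = √(-4*(-⅑)*(-7))*1225 = √(-28/9)*1225 = (2*I*√7/3)*1225 = 2450*I*√7/3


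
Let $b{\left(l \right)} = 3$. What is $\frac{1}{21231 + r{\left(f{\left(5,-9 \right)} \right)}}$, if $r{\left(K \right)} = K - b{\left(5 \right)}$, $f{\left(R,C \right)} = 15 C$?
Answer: $\frac{1}{21093} \approx 4.7409 \cdot 10^{-5}$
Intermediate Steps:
$r{\left(K \right)} = -3 + K$ ($r{\left(K \right)} = K - 3 = -3 + K$)
$\frac{1}{21231 + r{\left(f{\left(5,-9 \right)} \right)}} = \frac{1}{21231 + \left(-3 + 15 \left(-9\right)\right)} = \frac{1}{21231 - 138} = \frac{1}{21093}$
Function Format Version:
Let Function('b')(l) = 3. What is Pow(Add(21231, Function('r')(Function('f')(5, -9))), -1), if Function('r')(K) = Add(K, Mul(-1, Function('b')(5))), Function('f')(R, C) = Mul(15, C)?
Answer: Rational(1, 21093) ≈ 4.7409e-5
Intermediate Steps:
Function('r')(K) = Add(-3, K) (Function('r')(K) = Add(K, Mul(-1, 3)) = Add(K, -3) = Add(-3, K))
Pow(Add(21231, Function('r')(Function('f')(5, -9))), -1) = Pow(Add(21231, Add(-3, Mul(15, -9))), -1) = Pow(Add(21231, Add(-3, -135)), -1) = Pow(Add(21231, -138), -1) = Pow(21093, -1) = Rational(1, 21093)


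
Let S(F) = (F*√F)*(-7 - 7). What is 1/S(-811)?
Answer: -I*√811/9208094 ≈ -3.0927e-6*I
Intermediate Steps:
S(F) = -14*F^(3/2) (S(F) = F^(3/2)*(-14) = -14*F^(3/2))
1/S(-811) = 1/(-(-11354)*I*√811) = 1/(11354*I*√811) = -I*√811/9208094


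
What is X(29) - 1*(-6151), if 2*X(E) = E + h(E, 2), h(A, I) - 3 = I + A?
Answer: 12365/2 ≈ 6182.5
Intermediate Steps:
h(A, I) = 3 + A + I (h(A, I) = 3 + (I + A) = 3 + (A + I) = 3 + A + I)
X(E) = 5/2 + E (X(E) = (E + (3 + E + 2))/2 = (E + (5 + E))/2 = (5 + 2*E)/2 = 5/2 + E)
X(29) - 1*(-6151) = (5/2 + 29) - 1*(-6151) = 63/2 + 6151 = 12365/2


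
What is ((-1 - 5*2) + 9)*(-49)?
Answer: 98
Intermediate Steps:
((-1 - 5*2) + 9)*(-49) = ((-1 - 10) + 9)*(-49) = (-11 + 9)*(-49) = -2*(-49) = 98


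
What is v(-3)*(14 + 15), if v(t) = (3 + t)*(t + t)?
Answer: 0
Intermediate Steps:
v(t) = 2*t*(3 + t) (v(t) = (3 + t)*(2*t) = 2*t*(3 + t))
v(-3)*(14 + 15) = (2*(-3)*(3 - 3))*(14 + 15) = (2*(-3)*0)*29 = 0*29 = 0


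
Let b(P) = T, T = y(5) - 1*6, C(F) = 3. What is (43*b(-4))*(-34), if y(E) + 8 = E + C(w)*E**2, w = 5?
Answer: -96492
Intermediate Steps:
y(E) = -8 + E + 3*E**2 (y(E) = -8 + (E + 3*E**2) = -8 + E + 3*E**2)
T = 66 (T = (-8 + 5 + 3*5**2) - 1*6 = (-8 + 5 + 3*25) - 6 = (-8 + 5 + 75) - 6 = 72 - 6 = 66)
b(P) = 66
(43*b(-4))*(-34) = (43*66)*(-34) = 2838*(-34) = -96492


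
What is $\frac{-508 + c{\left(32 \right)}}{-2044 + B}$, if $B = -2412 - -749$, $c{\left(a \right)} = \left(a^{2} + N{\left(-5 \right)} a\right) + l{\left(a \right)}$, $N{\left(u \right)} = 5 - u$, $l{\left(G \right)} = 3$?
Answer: $- \frac{839}{3707} \approx -0.22633$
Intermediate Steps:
$c{\left(a \right)} = 3 + a^{2} + 10 a$ ($c{\left(a \right)} = \left(a^{2} + \left(5 - -5\right) a\right) + 3 = \left(a^{2} + \left(5 + 5\right) a\right) + 3 = \left(a^{2} + 10 a\right) + 3 = 3 + a^{2} + 10 a$)
$B = -1663$ ($B = -2412 + 749 = -1663$)
$\frac{-508 + c{\left(32 \right)}}{-2044 + B} = \frac{-508 + \left(3 + 32^{2} + 10 \cdot 32\right)}{-2044 - 1663} = \frac{-508 + \left(3 + 1024 + 320\right)}{-3707} = \left(-508 + 1347\right) \left(- \frac{1}{3707}\right) = 839 \left(- \frac{1}{3707}\right) = - \frac{839}{3707}$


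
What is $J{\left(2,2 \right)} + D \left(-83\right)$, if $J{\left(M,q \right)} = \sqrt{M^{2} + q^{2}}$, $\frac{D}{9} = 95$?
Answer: $-70965 + 2 \sqrt{2} \approx -70962.0$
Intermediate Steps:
$D = 855$ ($D = 9 \cdot 95 = 855$)
$J{\left(2,2 \right)} + D \left(-83\right) = \sqrt{2^{2} + 2^{2}} + 855 \left(-83\right) = \sqrt{4 + 4} - 70965 = \sqrt{8} - 70965 = 2 \sqrt{2} - 70965 = -70965 + 2 \sqrt{2}$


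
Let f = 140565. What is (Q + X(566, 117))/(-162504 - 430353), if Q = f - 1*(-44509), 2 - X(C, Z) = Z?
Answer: -20551/65873 ≈ -0.31198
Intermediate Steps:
X(C, Z) = 2 - Z
Q = 185074 (Q = 140565 - 1*(-44509) = 140565 + 44509 = 185074)
(Q + X(566, 117))/(-162504 - 430353) = (185074 + (2 - 1*117))/(-162504 - 430353) = (185074 + (2 - 117))/(-592857) = (185074 - 115)*(-1/592857) = 184959*(-1/592857) = -20551/65873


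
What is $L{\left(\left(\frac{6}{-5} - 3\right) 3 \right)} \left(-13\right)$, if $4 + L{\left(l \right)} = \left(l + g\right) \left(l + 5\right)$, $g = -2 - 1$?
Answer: $- \frac{37232}{25} \approx -1489.3$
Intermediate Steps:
$g = -3$ ($g = -2 - 1 = -3$)
$L{\left(l \right)} = -4 + \left(-3 + l\right) \left(5 + l\right)$ ($L{\left(l \right)} = -4 + \left(l - 3\right) \left(l + 5\right) = -4 + \left(-3 + l\right) \left(5 + l\right)$)
$L{\left(\left(\frac{6}{-5} - 3\right) 3 \right)} \left(-13\right) = \left(-19 + \left(\left(\frac{6}{-5} - 3\right) 3\right)^{2} + 2 \left(\frac{6}{-5} - 3\right) 3\right) \left(-13\right) = \left(-19 + \left(\left(6 \left(- \frac{1}{5}\right) - 3\right) 3\right)^{2} + 2 \left(6 \left(- \frac{1}{5}\right) - 3\right) 3\right) \left(-13\right) = \left(-19 + \left(\left(- \frac{6}{5} - 3\right) 3\right)^{2} + 2 \left(- \frac{6}{5} - 3\right) 3\right) \left(-13\right) = \left(-19 + \left(\left(- \frac{21}{5}\right) 3\right)^{2} + 2 \left(\left(- \frac{21}{5}\right) 3\right)\right) \left(-13\right) = \left(-19 + \left(- \frac{63}{5}\right)^{2} + 2 \left(- \frac{63}{5}\right)\right) \left(-13\right) = \left(-19 + \frac{3969}{25} - \frac{126}{5}\right) \left(-13\right) = \frac{2864}{25} \left(-13\right) = - \frac{37232}{25}$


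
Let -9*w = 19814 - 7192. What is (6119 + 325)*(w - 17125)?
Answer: -119390852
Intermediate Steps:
w = -12622/9 (w = -(19814 - 7192)/9 = -1/9*12622 = -12622/9 ≈ -1402.4)
(6119 + 325)*(w - 17125) = (6119 + 325)*(-12622/9 - 17125) = 6444*(-166747/9) = -119390852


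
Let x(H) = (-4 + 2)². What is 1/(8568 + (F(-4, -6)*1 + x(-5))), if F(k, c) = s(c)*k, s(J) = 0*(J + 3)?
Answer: 1/8572 ≈ 0.00011666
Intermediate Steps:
s(J) = 0 (s(J) = 0*(3 + J) = 0)
F(k, c) = 0 (F(k, c) = 0*k = 0)
x(H) = 4 (x(H) = (-2)² = 4)
1/(8568 + (F(-4, -6)*1 + x(-5))) = 1/(8568 + (0*1 + 4)) = 1/(8568 + (0 + 4)) = 1/(8568 + 4) = 1/8572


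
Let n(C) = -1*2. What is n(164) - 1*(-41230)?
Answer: 41228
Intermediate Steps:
n(C) = -2
n(164) - 1*(-41230) = -2 - 1*(-41230) = -2 + 41230 = 41228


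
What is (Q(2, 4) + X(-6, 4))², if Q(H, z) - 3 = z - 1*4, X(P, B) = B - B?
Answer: 9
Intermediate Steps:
X(P, B) = 0
Q(H, z) = -1 + z (Q(H, z) = 3 + (z - 1*4) = 3 + (z - 4) = 3 + (-4 + z) = -1 + z)
(Q(2, 4) + X(-6, 4))² = ((-1 + 4) + 0)² = (3 + 0)² = 3² = 9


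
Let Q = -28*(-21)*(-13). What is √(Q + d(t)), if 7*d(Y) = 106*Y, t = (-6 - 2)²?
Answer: 2*I*√81767/7 ≈ 81.7*I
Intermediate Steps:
t = 64 (t = (-8)² = 64)
d(Y) = 106*Y/7 (d(Y) = (106*Y)/7 = 106*Y/7)
Q = -7644 (Q = 588*(-13) = -7644)
√(Q + d(t)) = √(-7644 + (106/7)*64) = √(-7644 + 6784/7) = √(-46724/7) = 2*I*√81767/7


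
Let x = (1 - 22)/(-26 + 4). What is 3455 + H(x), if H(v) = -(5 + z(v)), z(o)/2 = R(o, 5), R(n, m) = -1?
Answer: 3452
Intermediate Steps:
x = 21/22 (x = -21/(-22) = -21*(-1/22) = 21/22 ≈ 0.95455)
z(o) = -2 (z(o) = 2*(-1) = -2)
H(v) = -3 (H(v) = -(5 - 2) = -1*3 = -3)
3455 + H(x) = 3455 - 3 = 3452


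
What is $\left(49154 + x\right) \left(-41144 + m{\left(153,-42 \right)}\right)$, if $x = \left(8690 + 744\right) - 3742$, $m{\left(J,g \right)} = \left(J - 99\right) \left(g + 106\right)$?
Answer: $-2067036048$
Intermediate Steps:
$m{\left(J,g \right)} = \left(-99 + J\right) \left(106 + g\right)$
$x = 5692$ ($x = 9434 - 3742 = 5692$)
$\left(49154 + x\right) \left(-41144 + m{\left(153,-42 \right)}\right) = \left(49154 + 5692\right) \left(-41144 + \left(-10494 - -4158 + 106 \cdot 153 + 153 \left(-42\right)\right)\right) = 54846 \left(-41144 + \left(-10494 + 4158 + 16218 - 6426\right)\right) = 54846 \left(-41144 + 3456\right) = 54846 \left(-37688\right) = -2067036048$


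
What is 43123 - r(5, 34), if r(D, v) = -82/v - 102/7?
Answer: 5133658/119 ≈ 43140.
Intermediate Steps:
r(D, v) = -102/7 - 82/v (r(D, v) = -82/v - 102*⅐ = -82/v - 102/7 = -102/7 - 82/v)
43123 - r(5, 34) = 43123 - (-102/7 - 82/34) = 43123 - (-102/7 - 82*1/34) = 43123 - (-102/7 - 41/17) = 43123 - 1*(-2021/119) = 43123 + 2021/119 = 5133658/119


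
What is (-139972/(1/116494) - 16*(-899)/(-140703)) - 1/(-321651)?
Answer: -245986761191692556995/15085753551 ≈ -1.6306e+10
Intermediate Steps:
(-139972/(1/116494) - 16*(-899)/(-140703)) - 1/(-321651) = (-139972/1/116494 + 14384*(-1/140703)) - 1*(-1/321651) = (-139972*116494 - 14384/140703) + 1/321651 = (-16305898168 - 14384/140703) + 1/321651 = -2294288789946488/140703 + 1/321651 = -245986761191692556995/15085753551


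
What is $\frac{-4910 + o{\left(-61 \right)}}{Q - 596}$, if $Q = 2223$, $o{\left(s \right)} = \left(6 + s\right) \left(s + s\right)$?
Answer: $\frac{1800}{1627} \approx 1.1063$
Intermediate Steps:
$o{\left(s \right)} = 2 s \left(6 + s\right)$ ($o{\left(s \right)} = \left(6 + s\right) 2 s = 2 s \left(6 + s\right)$)
$\frac{-4910 + o{\left(-61 \right)}}{Q - 596} = \frac{-4910 + 2 \left(-61\right) \left(6 - 61\right)}{2223 - 596} = \frac{-4910 + 2 \left(-61\right) \left(-55\right)}{1627} = \left(-4910 + 6710\right) \frac{1}{1627} = 1800 \cdot \frac{1}{1627} = \frac{1800}{1627}$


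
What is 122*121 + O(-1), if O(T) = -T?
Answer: 14763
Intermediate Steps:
122*121 + O(-1) = 122*121 - 1*(-1) = 14762 + 1 = 14763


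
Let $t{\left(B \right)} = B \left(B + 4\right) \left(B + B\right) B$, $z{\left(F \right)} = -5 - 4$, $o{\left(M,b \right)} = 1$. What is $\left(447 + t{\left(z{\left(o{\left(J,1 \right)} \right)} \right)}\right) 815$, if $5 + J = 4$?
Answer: $6305655$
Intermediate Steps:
$J = -1$ ($J = -5 + 4 = -1$)
$z{\left(F \right)} = -9$ ($z{\left(F \right)} = -5 - 4 = -9$)
$t{\left(B \right)} = 2 B^{3} \left(4 + B\right)$ ($t{\left(B \right)} = B \left(4 + B\right) 2 B B = B 2 B \left(4 + B\right) B = 2 B^{2} \left(4 + B\right) B = 2 B^{3} \left(4 + B\right)$)
$\left(447 + t{\left(z{\left(o{\left(J,1 \right)} \right)} \right)}\right) 815 = \left(447 + 2 \left(-9\right)^{3} \left(4 - 9\right)\right) 815 = \left(447 + 2 \left(-729\right) \left(-5\right)\right) 815 = \left(447 + 7290\right) 815 = 7737 \cdot 815 = 6305655$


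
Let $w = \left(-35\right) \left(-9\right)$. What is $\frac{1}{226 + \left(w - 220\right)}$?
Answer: $\frac{1}{321} \approx 0.0031153$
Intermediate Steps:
$w = 315$
$\frac{1}{226 + \left(w - 220\right)} = \frac{1}{226 + \left(315 - 220\right)} = \frac{1}{226 + 95} = \frac{1}{321}$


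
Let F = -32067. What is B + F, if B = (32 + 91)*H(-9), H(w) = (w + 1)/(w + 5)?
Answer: -31821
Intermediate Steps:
H(w) = (1 + w)/(5 + w)
B = 246 (B = (32 + 91)*((1 - 9)/(5 - 9)) = 123*(-8/(-4)) = 123*(-1/4*(-8)) = 123*2 = 246)
B + F = 246 - 32067 = -31821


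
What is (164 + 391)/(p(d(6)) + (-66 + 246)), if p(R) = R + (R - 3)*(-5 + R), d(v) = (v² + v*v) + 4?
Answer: 5/49 ≈ 0.10204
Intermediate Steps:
d(v) = 4 + 2*v² (d(v) = (v² + v²) + 4 = 2*v² + 4 = 4 + 2*v²)
p(R) = R + (-5 + R)*(-3 + R) (p(R) = R + (-3 + R)*(-5 + R) = R + (-5 + R)*(-3 + R))
(164 + 391)/(p(d(6)) + (-66 + 246)) = (164 + 391)/((15 + (4 + 2*6²)² - 7*(4 + 2*6²)) + (-66 + 246)) = 555/((15 + (4 + 2*36)² - 7*(4 + 2*36)) + 180) = 555/((15 + (4 + 72)² - 7*(4 + 72)) + 180) = 555/((15 + 76² - 7*76) + 180) = 555/((15 + 5776 - 532) + 180) = 555/(5259 + 180) = 555/5439 = 555*(1/5439) = 5/49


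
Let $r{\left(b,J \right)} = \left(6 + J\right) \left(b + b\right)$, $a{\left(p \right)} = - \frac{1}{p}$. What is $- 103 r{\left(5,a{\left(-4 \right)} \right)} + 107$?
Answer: $- \frac{12661}{2} \approx -6330.5$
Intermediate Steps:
$r{\left(b,J \right)} = 2 b \left(6 + J\right)$ ($r{\left(b,J \right)} = \left(6 + J\right) 2 b = 2 b \left(6 + J\right)$)
$- 103 r{\left(5,a{\left(-4 \right)} \right)} + 107 = - 103 \cdot 2 \cdot 5 \left(6 - \frac{1}{-4}\right) + 107 = - 103 \cdot 2 \cdot 5 \left(6 - - \frac{1}{4}\right) + 107 = - 103 \cdot 2 \cdot 5 \left(6 + \frac{1}{4}\right) + 107 = - 103 \cdot 2 \cdot 5 \cdot \frac{25}{4} + 107 = \left(-103\right) \frac{125}{2} + 107 = - \frac{12875}{2} + 107 = - \frac{12661}{2}$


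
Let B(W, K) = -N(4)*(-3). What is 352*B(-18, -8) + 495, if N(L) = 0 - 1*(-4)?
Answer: 4719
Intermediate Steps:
N(L) = 4 (N(L) = 0 + 4 = 4)
B(W, K) = 12 (B(W, K) = -1*4*(-3) = -4*(-3) = 12)
352*B(-18, -8) + 495 = 352*12 + 495 = 4224 + 495 = 4719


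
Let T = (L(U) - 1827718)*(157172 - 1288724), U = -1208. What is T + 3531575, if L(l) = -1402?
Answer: 2069747925815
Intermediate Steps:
T = 2069744394240 (T = (-1402 - 1827718)*(157172 - 1288724) = -1829120*(-1131552) = 2069744394240)
T + 3531575 = 2069744394240 + 3531575 = 2069747925815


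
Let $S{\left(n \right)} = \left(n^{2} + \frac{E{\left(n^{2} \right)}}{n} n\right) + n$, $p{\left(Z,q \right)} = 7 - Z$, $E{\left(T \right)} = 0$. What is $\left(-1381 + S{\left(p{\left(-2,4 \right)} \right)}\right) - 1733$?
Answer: $-3024$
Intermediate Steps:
$S{\left(n \right)} = n + n^{2}$ ($S{\left(n \right)} = \left(n^{2} + \frac{0}{n} n\right) + n = \left(n^{2} + 0 n\right) + n = \left(n^{2} + 0\right) + n = n^{2} + n = n + n^{2}$)
$\left(-1381 + S{\left(p{\left(-2,4 \right)} \right)}\right) - 1733 = \left(-1381 + \left(7 - -2\right) \left(1 + \left(7 - -2\right)\right)\right) - 1733 = \left(-1381 + \left(7 + 2\right) \left(1 + \left(7 + 2\right)\right)\right) - 1733 = \left(-1381 + 9 \left(1 + 9\right)\right) - 1733 = \left(-1381 + 9 \cdot 10\right) - 1733 = \left(-1381 + 90\right) - 1733 = -1291 - 1733 = -3024$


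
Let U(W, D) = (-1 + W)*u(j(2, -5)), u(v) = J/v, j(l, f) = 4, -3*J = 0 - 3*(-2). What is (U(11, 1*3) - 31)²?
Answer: 1296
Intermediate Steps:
J = -2 (J = -(0 - 3*(-2))/3 = -(0 + 6)/3 = -⅓*6 = -2)
u(v) = -2/v
U(W, D) = ½ - W/2 (U(W, D) = (-1 + W)*(-2/4) = (-1 + W)*(-2*¼) = (-1 + W)*(-½) = ½ - W/2)
(U(11, 1*3) - 31)² = ((½ - ½*11) - 31)² = ((½ - 11/2) - 31)² = (-5 - 31)² = (-36)² = 1296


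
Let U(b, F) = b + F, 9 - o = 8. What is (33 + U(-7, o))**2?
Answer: 729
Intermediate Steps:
o = 1 (o = 9 - 1*8 = 9 - 8 = 1)
U(b, F) = F + b
(33 + U(-7, o))**2 = (33 + (1 - 7))**2 = (33 - 6)**2 = 27**2 = 729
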